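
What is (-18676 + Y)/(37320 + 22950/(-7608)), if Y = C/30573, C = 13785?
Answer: -241328956628/482217075585 ≈ -0.50046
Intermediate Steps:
Y = 4595/10191 (Y = 13785/30573 = 13785*(1/30573) = 4595/10191 ≈ 0.45089)
(-18676 + Y)/(37320 + 22950/(-7608)) = (-18676 + 4595/10191)/(37320 + 22950/(-7608)) = -190322521/(10191*(37320 + 22950*(-1/7608))) = -190322521/(10191*(37320 - 3825/1268)) = -190322521/(10191*47317935/1268) = -190322521/10191*1268/47317935 = -241328956628/482217075585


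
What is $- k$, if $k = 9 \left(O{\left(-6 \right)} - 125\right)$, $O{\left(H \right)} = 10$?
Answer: $1035$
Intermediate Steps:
$k = -1035$ ($k = 9 \left(10 - 125\right) = 9 \left(-115\right) = -1035$)
$- k = \left(-1\right) \left(-1035\right) = 1035$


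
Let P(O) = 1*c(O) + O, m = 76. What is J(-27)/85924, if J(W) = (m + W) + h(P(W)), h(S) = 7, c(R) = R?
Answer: 14/21481 ≈ 0.00065174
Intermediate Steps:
P(O) = 2*O (P(O) = 1*O + O = O + O = 2*O)
J(W) = 83 + W (J(W) = (76 + W) + 7 = 83 + W)
J(-27)/85924 = (83 - 27)/85924 = 56*(1/85924) = 14/21481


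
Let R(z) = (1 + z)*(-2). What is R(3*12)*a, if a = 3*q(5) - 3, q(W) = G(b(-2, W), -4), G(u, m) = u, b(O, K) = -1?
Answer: 444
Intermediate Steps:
R(z) = -2 - 2*z
q(W) = -1
a = -6 (a = 3*(-1) - 3 = -3 - 3 = -6)
R(3*12)*a = (-2 - 6*12)*(-6) = (-2 - 2*36)*(-6) = (-2 - 72)*(-6) = -74*(-6) = 444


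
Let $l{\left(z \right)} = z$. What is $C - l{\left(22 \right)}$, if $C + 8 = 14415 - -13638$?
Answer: $28023$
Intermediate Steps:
$C = 28045$ ($C = -8 + \left(14415 - -13638\right) = -8 + \left(14415 + 13638\right) = -8 + 28053 = 28045$)
$C - l{\left(22 \right)} = 28045 - 22 = 28023$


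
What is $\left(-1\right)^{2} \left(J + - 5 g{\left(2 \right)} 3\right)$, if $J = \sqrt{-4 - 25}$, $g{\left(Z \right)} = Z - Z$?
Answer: $i \sqrt{29} \approx 5.3852 i$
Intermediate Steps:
$g{\left(Z \right)} = 0$
$J = i \sqrt{29}$ ($J = \sqrt{-29} = i \sqrt{29} \approx 5.3852 i$)
$\left(-1\right)^{2} \left(J + - 5 g{\left(2 \right)} 3\right) = \left(-1\right)^{2} \left(i \sqrt{29} + \left(-5\right) 0 \cdot 3\right) = 1 \left(i \sqrt{29} + 0 \cdot 3\right) = 1 \left(i \sqrt{29} + 0\right) = 1 i \sqrt{29} = i \sqrt{29}$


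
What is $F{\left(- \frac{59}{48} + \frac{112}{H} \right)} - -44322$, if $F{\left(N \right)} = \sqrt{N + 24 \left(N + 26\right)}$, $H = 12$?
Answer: $44322 + \frac{\sqrt{119031}}{12} \approx 44351.0$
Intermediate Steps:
$F{\left(N \right)} = \sqrt{624 + 25 N}$ ($F{\left(N \right)} = \sqrt{N + 24 \left(26 + N\right)} = \sqrt{N + \left(624 + 24 N\right)} = \sqrt{624 + 25 N}$)
$F{\left(- \frac{59}{48} + \frac{112}{H} \right)} - -44322 = \sqrt{624 + 25 \left(- \frac{59}{48} + \frac{112}{12}\right)} - -44322 = \sqrt{624 + 25 \left(\left(-59\right) \frac{1}{48} + 112 \cdot \frac{1}{12}\right)} + 44322 = \sqrt{624 + 25 \left(- \frac{59}{48} + \frac{28}{3}\right)} + 44322 = \sqrt{624 + 25 \cdot \frac{389}{48}} + 44322 = \sqrt{624 + \frac{9725}{48}} + 44322 = \sqrt{\frac{39677}{48}} + 44322 = \frac{\sqrt{119031}}{12} + 44322 = 44322 + \frac{\sqrt{119031}}{12}$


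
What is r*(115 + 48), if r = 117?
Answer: 19071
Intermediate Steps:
r*(115 + 48) = 117*(115 + 48) = 117*163 = 19071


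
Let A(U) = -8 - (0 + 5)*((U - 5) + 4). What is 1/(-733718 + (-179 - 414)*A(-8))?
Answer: -1/755659 ≈ -1.3233e-6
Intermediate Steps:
A(U) = -3 - 5*U (A(U) = -8 - 5*((-5 + U) + 4) = -8 - 5*(-1 + U) = -8 - (-5 + 5*U) = -8 + (5 - 5*U) = -3 - 5*U)
1/(-733718 + (-179 - 414)*A(-8)) = 1/(-733718 + (-179 - 414)*(-3 - 5*(-8))) = 1/(-733718 - 593*(-3 + 40)) = 1/(-733718 - 593*37) = 1/(-733718 - 21941) = 1/(-755659) = -1/755659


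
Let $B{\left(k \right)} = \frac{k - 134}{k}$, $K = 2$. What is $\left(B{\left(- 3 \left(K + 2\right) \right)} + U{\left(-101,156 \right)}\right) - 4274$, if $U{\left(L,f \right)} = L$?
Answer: $- \frac{26177}{6} \approx -4362.8$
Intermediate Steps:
$B{\left(k \right)} = \frac{-134 + k}{k}$
$\left(B{\left(- 3 \left(K + 2\right) \right)} + U{\left(-101,156 \right)}\right) - 4274 = \left(\frac{-134 - 3 \left(2 + 2\right)}{\left(-3\right) \left(2 + 2\right)} - 101\right) - 4274 = \left(\frac{-134 - 12}{\left(-3\right) 4} - 101\right) - 4274 = \left(\frac{-134 - 12}{-12} - 101\right) - 4274 = \left(\left(- \frac{1}{12}\right) \left(-146\right) - 101\right) - 4274 = \left(\frac{73}{6} - 101\right) - 4274 = - \frac{533}{6} - 4274 = - \frac{26177}{6}$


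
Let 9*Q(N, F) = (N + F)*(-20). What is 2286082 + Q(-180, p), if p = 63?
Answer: 2286342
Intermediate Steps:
Q(N, F) = -20*F/9 - 20*N/9 (Q(N, F) = ((N + F)*(-20))/9 = ((F + N)*(-20))/9 = (-20*F - 20*N)/9 = -20*F/9 - 20*N/9)
2286082 + Q(-180, p) = 2286082 + (-20/9*63 - 20/9*(-180)) = 2286082 + (-140 + 400) = 2286082 + 260 = 2286342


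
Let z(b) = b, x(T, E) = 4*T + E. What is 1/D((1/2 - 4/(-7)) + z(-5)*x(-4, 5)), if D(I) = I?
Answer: 14/785 ≈ 0.017834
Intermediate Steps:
x(T, E) = E + 4*T
1/D((1/2 - 4/(-7)) + z(-5)*x(-4, 5)) = 1/((1/2 - 4/(-7)) - 5*(5 + 4*(-4))) = 1/((1*(½) - 4*(-⅐)) - 5*(5 - 16)) = 1/((½ + 4/7) - 5*(-11)) = 1/(15/14 + 55) = 1/(785/14) = 14/785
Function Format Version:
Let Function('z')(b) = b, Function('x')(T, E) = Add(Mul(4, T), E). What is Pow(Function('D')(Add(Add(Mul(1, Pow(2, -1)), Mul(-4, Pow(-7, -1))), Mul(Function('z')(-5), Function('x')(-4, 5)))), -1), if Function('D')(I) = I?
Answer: Rational(14, 785) ≈ 0.017834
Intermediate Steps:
Function('x')(T, E) = Add(E, Mul(4, T))
Pow(Function('D')(Add(Add(Mul(1, Pow(2, -1)), Mul(-4, Pow(-7, -1))), Mul(Function('z')(-5), Function('x')(-4, 5)))), -1) = Pow(Add(Add(Mul(1, Pow(2, -1)), Mul(-4, Pow(-7, -1))), Mul(-5, Add(5, Mul(4, -4)))), -1) = Pow(Add(Add(Mul(1, Rational(1, 2)), Mul(-4, Rational(-1, 7))), Mul(-5, Add(5, -16))), -1) = Pow(Add(Add(Rational(1, 2), Rational(4, 7)), Mul(-5, -11)), -1) = Pow(Add(Rational(15, 14), 55), -1) = Pow(Rational(785, 14), -1) = Rational(14, 785)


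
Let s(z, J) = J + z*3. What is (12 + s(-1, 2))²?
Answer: 121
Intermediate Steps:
s(z, J) = J + 3*z
(12 + s(-1, 2))² = (12 + (2 + 3*(-1)))² = (12 + (2 - 3))² = (12 - 1)² = 11² = 121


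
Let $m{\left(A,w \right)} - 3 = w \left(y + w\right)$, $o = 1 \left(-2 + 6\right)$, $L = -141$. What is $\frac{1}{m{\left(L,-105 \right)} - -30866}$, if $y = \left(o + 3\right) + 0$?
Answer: $\frac{1}{41159} \approx 2.4296 \cdot 10^{-5}$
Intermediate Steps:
$o = 4$ ($o = 1 \cdot 4 = 4$)
$y = 7$ ($y = \left(4 + 3\right) + 0 = 7 + 0 = 7$)
$m{\left(A,w \right)} = 3 + w \left(7 + w\right)$
$\frac{1}{m{\left(L,-105 \right)} - -30866} = \frac{1}{\left(3 + \left(-105\right)^{2} + 7 \left(-105\right)\right) - -30866} = \frac{1}{\left(3 + 11025 - 735\right) + 30866} = \frac{1}{10293 + 30866} = \frac{1}{41159}$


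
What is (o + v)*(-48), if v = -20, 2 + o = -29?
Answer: 2448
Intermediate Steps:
o = -31 (o = -2 - 29 = -31)
(o + v)*(-48) = (-31 - 20)*(-48) = -51*(-48) = 2448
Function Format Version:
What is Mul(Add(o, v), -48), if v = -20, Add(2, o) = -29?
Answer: 2448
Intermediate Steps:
o = -31 (o = Add(-2, -29) = -31)
Mul(Add(o, v), -48) = Mul(Add(-31, -20), -48) = Mul(-51, -48) = 2448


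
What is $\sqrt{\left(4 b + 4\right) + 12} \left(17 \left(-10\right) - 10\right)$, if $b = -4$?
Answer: $0$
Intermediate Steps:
$\sqrt{\left(4 b + 4\right) + 12} \left(17 \left(-10\right) - 10\right) = \sqrt{\left(4 \left(-4\right) + 4\right) + 12} \left(17 \left(-10\right) - 10\right) = \sqrt{\left(-16 + 4\right) + 12} \left(-170 - 10\right) = \sqrt{-12 + 12} \left(-180\right) = \sqrt{0} \left(-180\right) = 0 \left(-180\right) = 0$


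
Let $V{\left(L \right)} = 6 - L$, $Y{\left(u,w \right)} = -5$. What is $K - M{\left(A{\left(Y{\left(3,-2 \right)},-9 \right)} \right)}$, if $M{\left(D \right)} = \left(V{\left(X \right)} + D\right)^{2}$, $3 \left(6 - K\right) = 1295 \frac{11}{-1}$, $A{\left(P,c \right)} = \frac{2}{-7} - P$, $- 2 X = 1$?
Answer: $\frac{2721601}{588} \approx 4628.6$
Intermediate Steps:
$X = - \frac{1}{2}$ ($X = \left(- \frac{1}{2}\right) 1 = - \frac{1}{2} \approx -0.5$)
$A{\left(P,c \right)} = - \frac{2}{7} - P$ ($A{\left(P,c \right)} = 2 \left(- \frac{1}{7}\right) - P = - \frac{2}{7} - P$)
$K = \frac{14263}{3}$ ($K = 6 - \frac{1295 \frac{11}{-1}}{3} = 6 - \frac{1295 \cdot 11 \left(-1\right)}{3} = 6 - \frac{1295 \left(-11\right)}{3} = 6 - - \frac{14245}{3} = 6 + \frac{14245}{3} = \frac{14263}{3} \approx 4754.3$)
$M{\left(D \right)} = \left(\frac{13}{2} + D\right)^{2}$ ($M{\left(D \right)} = \left(\left(6 - - \frac{1}{2}\right) + D\right)^{2} = \left(\left(6 + \frac{1}{2}\right) + D\right)^{2} = \left(\frac{13}{2} + D\right)^{2}$)
$K - M{\left(A{\left(Y{\left(3,-2 \right)},-9 \right)} \right)} = \frac{14263}{3} - \frac{\left(13 + 2 \left(- \frac{2}{7} - -5\right)\right)^{2}}{4} = \frac{14263}{3} - \frac{\left(13 + 2 \left(- \frac{2}{7} + 5\right)\right)^{2}}{4} = \frac{14263}{3} - \frac{\left(13 + 2 \cdot \frac{33}{7}\right)^{2}}{4} = \frac{14263}{3} - \frac{\left(13 + \frac{66}{7}\right)^{2}}{4} = \frac{14263}{3} - \frac{\left(\frac{157}{7}\right)^{2}}{4} = \frac{14263}{3} - \frac{1}{4} \cdot \frac{24649}{49} = \frac{14263}{3} - \frac{24649}{196} = \frac{2721601}{588}$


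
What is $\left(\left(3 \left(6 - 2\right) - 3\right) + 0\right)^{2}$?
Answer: $81$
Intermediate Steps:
$\left(\left(3 \left(6 - 2\right) - 3\right) + 0\right)^{2} = \left(\left(3 \cdot 4 - 3\right) + 0\right)^{2} = \left(\left(12 - 3\right) + 0\right)^{2} = \left(9 + 0\right)^{2} = 9^{2} = 81$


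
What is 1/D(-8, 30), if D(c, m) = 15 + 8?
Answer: 1/23 ≈ 0.043478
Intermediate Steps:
D(c, m) = 23
1/D(-8, 30) = 1/23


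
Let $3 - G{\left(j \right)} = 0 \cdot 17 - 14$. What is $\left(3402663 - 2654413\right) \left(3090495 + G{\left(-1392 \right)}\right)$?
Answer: $2312475604000$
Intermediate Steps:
$G{\left(j \right)} = 17$ ($G{\left(j \right)} = 3 - \left(0 \cdot 17 - 14\right) = 3 - \left(0 - 14\right) = 3 - -14 = 3 + 14 = 17$)
$\left(3402663 - 2654413\right) \left(3090495 + G{\left(-1392 \right)}\right) = \left(3402663 - 2654413\right) \left(3090495 + 17\right) = 748250 \cdot 3090512 = 2312475604000$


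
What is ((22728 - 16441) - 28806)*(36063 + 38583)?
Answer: -1680953274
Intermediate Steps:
((22728 - 16441) - 28806)*(36063 + 38583) = (6287 - 28806)*74646 = -22519*74646 = -1680953274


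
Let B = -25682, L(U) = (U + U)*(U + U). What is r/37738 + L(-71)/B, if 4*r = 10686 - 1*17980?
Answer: -807780159/969187316 ≈ -0.83346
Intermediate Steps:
L(U) = 4*U² (L(U) = (2*U)*(2*U) = 4*U²)
r = -3647/2 (r = (10686 - 1*17980)/4 = (10686 - 17980)/4 = (¼)*(-7294) = -3647/2 ≈ -1823.5)
r/37738 + L(-71)/B = -3647/2/37738 + (4*(-71)²)/(-25682) = -3647/2*1/37738 + (4*5041)*(-1/25682) = -3647/75476 + 20164*(-1/25682) = -3647/75476 - 10082/12841 = -807780159/969187316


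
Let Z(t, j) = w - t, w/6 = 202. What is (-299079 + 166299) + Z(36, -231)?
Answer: -131604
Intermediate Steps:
w = 1212 (w = 6*202 = 1212)
Z(t, j) = 1212 - t
(-299079 + 166299) + Z(36, -231) = (-299079 + 166299) + (1212 - 1*36) = -132780 + (1212 - 36) = -132780 + 1176 = -131604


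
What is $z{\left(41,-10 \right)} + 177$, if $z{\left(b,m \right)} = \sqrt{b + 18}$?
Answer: $177 + \sqrt{59} \approx 184.68$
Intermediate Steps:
$z{\left(b,m \right)} = \sqrt{18 + b}$
$z{\left(41,-10 \right)} + 177 = \sqrt{18 + 41} + 177 = \sqrt{59} + 177 = 177 + \sqrt{59}$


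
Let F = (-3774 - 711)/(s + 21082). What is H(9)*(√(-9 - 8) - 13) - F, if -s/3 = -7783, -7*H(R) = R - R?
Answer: 4485/44431 ≈ 0.10094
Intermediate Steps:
H(R) = 0 (H(R) = -(R - R)/7 = -⅐*0 = 0)
s = 23349 (s = -3*(-7783) = 23349)
F = -4485/44431 (F = (-3774 - 711)/(23349 + 21082) = -4485/44431 ≈ -0.10094)
H(9)*(√(-9 - 8) - 13) - F = 0*(√(-9 - 8) - 13) - 1*(-4485/44431) = 0*(√(-17) - 13) + 4485/44431 = 0*(I*√17 - 13) + 4485/44431 = 0*(-13 + I*√17) + 4485/44431 = 0 + 4485/44431 = 4485/44431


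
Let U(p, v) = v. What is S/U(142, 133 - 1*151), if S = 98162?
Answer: -49081/9 ≈ -5453.4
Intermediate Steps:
S/U(142, 133 - 1*151) = 98162/(133 - 1*151) = 98162/(133 - 151) = 98162/(-18) = 98162*(-1/18) = -49081/9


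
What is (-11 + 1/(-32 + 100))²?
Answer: 558009/4624 ≈ 120.68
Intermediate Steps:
(-11 + 1/(-32 + 100))² = (-11 + 1/68)² = (-747/68)² = 558009/4624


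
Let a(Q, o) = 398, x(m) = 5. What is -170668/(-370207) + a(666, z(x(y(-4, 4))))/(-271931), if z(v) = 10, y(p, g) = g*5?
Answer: 46262577522/100670759717 ≈ 0.45954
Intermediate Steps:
y(p, g) = 5*g
-170668/(-370207) + a(666, z(x(y(-4, 4))))/(-271931) = -170668/(-370207) + 398/(-271931) = -170668*(-1/370207) + 398*(-1/271931) = 170668/370207 - 398/271931 = 46262577522/100670759717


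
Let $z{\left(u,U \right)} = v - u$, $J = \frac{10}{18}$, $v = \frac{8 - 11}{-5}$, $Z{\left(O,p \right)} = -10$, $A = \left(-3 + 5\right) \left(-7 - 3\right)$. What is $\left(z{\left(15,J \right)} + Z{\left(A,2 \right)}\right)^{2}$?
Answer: $\frac{14884}{25} \approx 595.36$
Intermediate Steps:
$A = -20$ ($A = 2 \left(-10\right) = -20$)
$v = \frac{3}{5}$ ($v = \left(-3\right) \left(- \frac{1}{5}\right) = \frac{3}{5} \approx 0.6$)
$J = \frac{5}{9}$ ($J = 10 \cdot \frac{1}{18} = \frac{5}{9} \approx 0.55556$)
$z{\left(u,U \right)} = \frac{3}{5} - u$
$\left(z{\left(15,J \right)} + Z{\left(A,2 \right)}\right)^{2} = \left(\left(\frac{3}{5} - 15\right) - 10\right)^{2} = \left(- \frac{72}{5} - 10\right)^{2} = \left(- \frac{122}{5}\right)^{2} = \frac{14884}{25}$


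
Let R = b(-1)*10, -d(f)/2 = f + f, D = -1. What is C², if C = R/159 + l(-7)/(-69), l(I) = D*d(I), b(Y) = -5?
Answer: 111556/13373649 ≈ 0.0083415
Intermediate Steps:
d(f) = -4*f (d(f) = -2*(f + f) = -4*f)
l(I) = 4*I (l(I) = -(-4)*I = 4*I)
R = -50 (R = -5*10 = -50)
C = 334/3657 (C = -50/159 + (4*(-7))/(-69) = -50*1/159 - 28*(-1/69) = -50/159 + 28/69 = 334/3657 ≈ 0.091332)
C² = (334/3657)² = 111556/13373649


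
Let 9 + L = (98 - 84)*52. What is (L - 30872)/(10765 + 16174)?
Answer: -30153/26939 ≈ -1.1193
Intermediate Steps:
L = 719 (L = -9 + (98 - 84)*52 = -9 + 14*52 = -9 + 728 = 719)
(L - 30872)/(10765 + 16174) = (719 - 30872)/(10765 + 16174) = -30153/26939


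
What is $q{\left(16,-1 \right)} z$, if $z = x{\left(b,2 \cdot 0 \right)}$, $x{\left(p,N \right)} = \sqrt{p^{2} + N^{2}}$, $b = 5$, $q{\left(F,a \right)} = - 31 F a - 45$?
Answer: $2255$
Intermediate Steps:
$q{\left(F,a \right)} = -45 - 31 F a$ ($q{\left(F,a \right)} = - 31 F a - 45 = -45 - 31 F a$)
$x{\left(p,N \right)} = \sqrt{N^{2} + p^{2}}$
$z = 5$ ($z = \sqrt{\left(2 \cdot 0\right)^{2} + 5^{2}} = \sqrt{0^{2} + 25} = \sqrt{0 + 25} = \sqrt{25} = 5$)
$q{\left(16,-1 \right)} z = \left(-45 - 496 \left(-1\right)\right) 5 = \left(-45 + 496\right) 5 = 451 \cdot 5 = 2255$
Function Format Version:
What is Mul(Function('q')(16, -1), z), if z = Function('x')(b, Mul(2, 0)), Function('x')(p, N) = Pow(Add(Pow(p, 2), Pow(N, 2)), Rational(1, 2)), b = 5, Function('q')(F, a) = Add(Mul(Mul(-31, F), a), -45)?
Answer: 2255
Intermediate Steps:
Function('q')(F, a) = Add(-45, Mul(-31, F, a)) (Function('q')(F, a) = Add(Mul(-31, F, a), -45) = Add(-45, Mul(-31, F, a)))
Function('x')(p, N) = Pow(Add(Pow(N, 2), Pow(p, 2)), Rational(1, 2))
z = 5 (z = Pow(Add(Pow(Mul(2, 0), 2), Pow(5, 2)), Rational(1, 2)) = Pow(Add(Pow(0, 2), 25), Rational(1, 2)) = Pow(Add(0, 25), Rational(1, 2)) = Pow(25, Rational(1, 2)) = 5)
Mul(Function('q')(16, -1), z) = Mul(Add(-45, Mul(-31, 16, -1)), 5) = Mul(Add(-45, 496), 5) = Mul(451, 5) = 2255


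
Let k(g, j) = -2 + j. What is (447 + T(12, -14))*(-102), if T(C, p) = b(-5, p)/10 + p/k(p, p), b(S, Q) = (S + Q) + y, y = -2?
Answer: -909381/20 ≈ -45469.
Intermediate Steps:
b(S, Q) = -2 + Q + S (b(S, Q) = (S + Q) - 2 = (Q + S) - 2 = -2 + Q + S)
T(C, p) = -7/10 + p/10 + p/(-2 + p) (T(C, p) = (-2 + p - 5)/10 + p/(-2 + p) = (-7 + p)*(1/10) + p/(-2 + p) = (-7/10 + p/10) + p/(-2 + p) = -7/10 + p/10 + p/(-2 + p))
(447 + T(12, -14))*(-102) = (447 + (14 - 14 + (-14)**2)/(10*(-2 - 14)))*(-102) = (447 + (1/10)*(14 - 14 + 196)/(-16))*(-102) = (447 + (1/10)*(-1/16)*196)*(-102) = (447 - 49/40)*(-102) = (17831/40)*(-102) = -909381/20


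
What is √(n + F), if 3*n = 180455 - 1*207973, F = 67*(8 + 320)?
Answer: √115230/3 ≈ 113.15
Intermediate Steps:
F = 21976 (F = 67*328 = 21976)
n = -27518/3 (n = (180455 - 1*207973)/3 = (180455 - 207973)/3 = (⅓)*(-27518) = -27518/3 ≈ -9172.7)
√(n + F) = √(-27518/3 + 21976) = √(38410/3) = √115230/3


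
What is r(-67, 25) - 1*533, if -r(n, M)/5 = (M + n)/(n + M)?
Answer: -538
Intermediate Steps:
r(n, M) = -5 (r(n, M) = -5*(M + n)/(n + M) = -5*(M + n)/(M + n) = -5*1 = -5)
r(-67, 25) - 1*533 = -5 - 1*533 = -5 - 533 = -538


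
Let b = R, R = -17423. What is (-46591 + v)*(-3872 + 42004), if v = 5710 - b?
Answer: -894500456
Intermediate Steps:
b = -17423
v = 23133 (v = 5710 - 1*(-17423) = 5710 + 17423 = 23133)
(-46591 + v)*(-3872 + 42004) = (-46591 + 23133)*(-3872 + 42004) = -23458*38132 = -894500456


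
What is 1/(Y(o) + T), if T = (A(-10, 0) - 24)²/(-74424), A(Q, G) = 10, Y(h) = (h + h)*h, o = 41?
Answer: 2658/8936189 ≈ 0.00029744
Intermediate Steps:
Y(h) = 2*h² (Y(h) = (2*h)*h = 2*h²)
T = -7/2658 (T = (10 - 24)²/(-74424) = (-14)²*(-1/74424) = 196*(-1/74424) = -7/2658 ≈ -0.0026336)
1/(Y(o) + T) = 1/(2*41² - 7/2658) = 1/(2*1681 - 7/2658) = 1/(3362 - 7/2658) = 1/(8936189/2658) = 2658/8936189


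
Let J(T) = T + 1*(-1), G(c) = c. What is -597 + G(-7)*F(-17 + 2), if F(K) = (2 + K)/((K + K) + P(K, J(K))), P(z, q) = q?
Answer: -27553/46 ≈ -598.98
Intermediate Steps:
J(T) = -1 + T (J(T) = T - 1 = -1 + T)
F(K) = (2 + K)/(-1 + 3*K) (F(K) = (2 + K)/((K + K) + (-1 + K)) = (2 + K)/(2*K + (-1 + K)) = (2 + K)/(-1 + 3*K))
-597 + G(-7)*F(-17 + 2) = -597 - 7*(2 + (-17 + 2))/(-1 + 3*(-17 + 2)) = -597 - 7*(2 - 15)/(-1 + 3*(-15)) = -597 - 7*(-13)/(-1 - 45) = -597 - 7*(-13)/(-46) = -597 - (-7)*(-13)/46 = -597 - 7*13/46 = -597 - 91/46 = -27553/46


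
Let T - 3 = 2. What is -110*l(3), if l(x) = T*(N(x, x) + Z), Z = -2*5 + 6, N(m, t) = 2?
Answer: 1100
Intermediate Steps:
T = 5 (T = 3 + 2 = 5)
Z = -4 (Z = -10 + 6 = -4)
l(x) = -10 (l(x) = 5*(2 - 4) = 5*(-2) = -10)
-110*l(3) = -110*(-10) = 1100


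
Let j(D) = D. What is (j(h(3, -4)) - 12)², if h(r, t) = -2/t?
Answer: 529/4 ≈ 132.25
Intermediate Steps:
(j(h(3, -4)) - 12)² = (-2/(-4) - 12)² = (-2*(-¼) - 12)² = (½ - 12)² = (-23/2)² = 529/4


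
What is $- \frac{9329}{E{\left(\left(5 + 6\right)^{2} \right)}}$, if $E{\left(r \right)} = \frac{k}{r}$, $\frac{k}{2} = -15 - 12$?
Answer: $\frac{1128809}{54} \approx 20904.0$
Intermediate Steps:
$k = -54$ ($k = 2 \left(-15 - 12\right) = 2 \left(-27\right) = -54$)
$E{\left(r \right)} = - \frac{54}{r}$
$- \frac{9329}{E{\left(\left(5 + 6\right)^{2} \right)}} = - \frac{9329}{\left(-54\right) \frac{1}{\left(5 + 6\right)^{2}}} = - \frac{9329}{\left(-54\right) \frac{1}{11^{2}}} = - \frac{9329}{\left(-54\right) \frac{1}{121}} = - \frac{9329}{- \frac{54}{121}} = \left(-9329\right) \left(- \frac{121}{54}\right) = \frac{1128809}{54}$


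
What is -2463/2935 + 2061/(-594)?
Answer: -834673/193710 ≈ -4.3089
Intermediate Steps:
-2463/2935 + 2061/(-594) = -2463*1/2935 + 2061*(-1/594) = -2463/2935 - 229/66 = -834673/193710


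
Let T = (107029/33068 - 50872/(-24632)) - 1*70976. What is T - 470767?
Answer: -55157766994693/101816372 ≈ -5.4174e+5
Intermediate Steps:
T = -7225978997369/101816372 (T = (107029*(1/33068) - 50872*(-1/24632)) - 70976 = (107029/33068 + 6359/3079) - 70976 = 539821703/101816372 - 70976 = -7225978997369/101816372 ≈ -70971.)
T - 470767 = -7225978997369/101816372 - 470767 = -55157766994693/101816372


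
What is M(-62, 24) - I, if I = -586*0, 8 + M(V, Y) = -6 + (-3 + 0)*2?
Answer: -20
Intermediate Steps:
M(V, Y) = -20 (M(V, Y) = -8 + (-6 + (-3 + 0)*2) = -8 + (-6 - 3*2) = -8 + (-6 - 6) = -8 - 12 = -20)
I = 0
M(-62, 24) - I = -20 - 1*0 = -20 + 0 = -20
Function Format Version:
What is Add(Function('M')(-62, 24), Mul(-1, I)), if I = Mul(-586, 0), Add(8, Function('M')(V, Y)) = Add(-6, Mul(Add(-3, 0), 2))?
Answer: -20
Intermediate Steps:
Function('M')(V, Y) = -20 (Function('M')(V, Y) = Add(-8, Add(-6, Mul(Add(-3, 0), 2))) = Add(-8, Add(-6, Mul(-3, 2))) = Add(-8, Add(-6, -6)) = Add(-8, -12) = -20)
I = 0
Add(Function('M')(-62, 24), Mul(-1, I)) = Add(-20, Mul(-1, 0)) = Add(-20, 0) = -20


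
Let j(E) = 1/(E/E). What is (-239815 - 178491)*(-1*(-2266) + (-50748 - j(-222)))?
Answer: 20280729798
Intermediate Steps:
j(E) = 1 (j(E) = 1/1 = 1)
(-239815 - 178491)*(-1*(-2266) + (-50748 - j(-222))) = (-239815 - 178491)*(-1*(-2266) + (-50748 - 1*1)) = -418306*(2266 + (-50748 - 1)) = -418306*(2266 - 50749) = -418306*(-48483) = 20280729798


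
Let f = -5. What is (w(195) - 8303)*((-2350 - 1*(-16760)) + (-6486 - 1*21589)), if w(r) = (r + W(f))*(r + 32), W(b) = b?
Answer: -475910955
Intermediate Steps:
w(r) = (-5 + r)*(32 + r) (w(r) = (r - 5)*(r + 32) = (-5 + r)*(32 + r))
(w(195) - 8303)*((-2350 - 1*(-16760)) + (-6486 - 1*21589)) = ((-160 + 195² + 27*195) - 8303)*((-2350 - 1*(-16760)) + (-6486 - 1*21589)) = ((-160 + 38025 + 5265) - 8303)*((-2350 + 16760) + (-6486 - 21589)) = (43130 - 8303)*(14410 - 28075) = 34827*(-13665) = -475910955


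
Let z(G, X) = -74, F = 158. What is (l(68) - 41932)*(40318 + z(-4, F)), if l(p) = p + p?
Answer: -1682038224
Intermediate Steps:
l(p) = 2*p
(l(68) - 41932)*(40318 + z(-4, F)) = (2*68 - 41932)*(40318 - 74) = (136 - 41932)*40244 = -41796*40244 = -1682038224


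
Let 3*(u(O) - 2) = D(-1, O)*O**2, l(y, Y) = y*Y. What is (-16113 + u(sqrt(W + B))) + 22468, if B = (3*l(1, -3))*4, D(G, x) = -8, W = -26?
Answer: 19567/3 ≈ 6522.3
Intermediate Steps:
l(y, Y) = Y*y
B = -36 (B = (3*(-3*1))*4 = (3*(-3))*4 = -9*4 = -36)
u(O) = 2 - 8*O**2/3 (u(O) = 2 + (-8*O**2)/3 = 2 - 8*O**2/3)
(-16113 + u(sqrt(W + B))) + 22468 = (-16113 + (2 - 8*(sqrt(-26 - 36))**2/3)) + 22468 = (-16113 + (2 - 8*(sqrt(-62))**2/3)) + 22468 = (-16113 + (2 - 8*(I*sqrt(62))**2/3)) + 22468 = (-16113 + (2 - 8/3*(-62))) + 22468 = (-16113 + (2 + 496/3)) + 22468 = (-16113 + 502/3) + 22468 = -47837/3 + 22468 = 19567/3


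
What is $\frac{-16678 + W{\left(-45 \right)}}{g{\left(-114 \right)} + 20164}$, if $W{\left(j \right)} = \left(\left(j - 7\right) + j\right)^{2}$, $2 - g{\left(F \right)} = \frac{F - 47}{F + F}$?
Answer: $- \frac{1657332}{4597687} \approx -0.36047$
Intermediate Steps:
$g{\left(F \right)} = 2 - \frac{-47 + F}{2 F}$ ($g{\left(F \right)} = 2 - \frac{F - 47}{F + F} = 2 - \frac{-47 + F}{2 F}$)
$W{\left(j \right)} = \left(-7 + 2 j\right)^{2}$ ($W{\left(j \right)} = \left(\left(-7 + j\right) + j\right)^{2} = \left(-7 + 2 j\right)^{2}$)
$\frac{-16678 + W{\left(-45 \right)}}{g{\left(-114 \right)} + 20164} = \frac{-16678 + \left(-7 + 2 \left(-45\right)\right)^{2}}{\frac{47 + 3 \left(-114\right)}{2 \left(-114\right)} + 20164} = \frac{-16678 + \left(-7 - 90\right)^{2}}{\frac{1}{2} \left(- \frac{1}{114}\right) \left(47 - 342\right) + 20164} = \frac{-16678 + \left(-97\right)^{2}}{\frac{1}{2} \left(- \frac{1}{114}\right) \left(-295\right) + 20164} = \frac{-16678 + 9409}{\frac{295}{228} + 20164} = - \frac{7269}{\frac{4597687}{228}} = \left(-7269\right) \frac{228}{4597687} = - \frac{1657332}{4597687}$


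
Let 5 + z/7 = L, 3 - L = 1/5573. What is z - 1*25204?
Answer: -140539921/5573 ≈ -25218.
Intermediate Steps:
L = 16718/5573 (L = 3 - 1/5573 = 16718/5573 ≈ 2.9998)
z = -78029/5573 (z = -35 + 7*(16718/5573) = -35 + 117026/5573 = -78029/5573 ≈ -14.001)
z - 1*25204 = -78029/5573 - 1*25204 = -78029/5573 - 25204 = -140539921/5573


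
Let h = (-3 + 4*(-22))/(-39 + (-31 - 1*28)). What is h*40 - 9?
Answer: 197/7 ≈ 28.143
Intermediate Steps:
h = 13/14 (h = (-3 - 88)/(-39 + (-31 - 28)) = -91/(-39 - 59) = -91/(-98) = -91*(-1/98) = 13/14 ≈ 0.92857)
h*40 - 9 = (13/14)*40 - 9 = 260/7 - 9 = 197/7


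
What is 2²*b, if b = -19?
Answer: -76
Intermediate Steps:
2²*b = 2²*(-19) = 4*(-19) = -76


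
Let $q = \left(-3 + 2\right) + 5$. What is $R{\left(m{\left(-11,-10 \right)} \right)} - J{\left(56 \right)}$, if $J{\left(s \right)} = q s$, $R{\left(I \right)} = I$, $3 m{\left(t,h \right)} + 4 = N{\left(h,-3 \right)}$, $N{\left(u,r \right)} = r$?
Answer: $- \frac{679}{3} \approx -226.33$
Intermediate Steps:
$m{\left(t,h \right)} = - \frac{7}{3}$ ($m{\left(t,h \right)} = - \frac{4}{3} + \frac{1}{3} \left(-3\right) = - \frac{4}{3} - 1 = - \frac{7}{3}$)
$q = 4$ ($q = -1 + 5 = 4$)
$J{\left(s \right)} = 4 s$
$R{\left(m{\left(-11,-10 \right)} \right)} - J{\left(56 \right)} = - \frac{7}{3} - 4 \cdot 56 = - \frac{7}{3} - 224 = - \frac{679}{3}$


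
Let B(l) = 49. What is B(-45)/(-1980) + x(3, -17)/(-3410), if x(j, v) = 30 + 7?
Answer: -437/12276 ≈ -0.035598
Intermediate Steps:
x(j, v) = 37
B(-45)/(-1980) + x(3, -17)/(-3410) = 49/(-1980) + 37/(-3410) = 49*(-1/1980) + 37*(-1/3410) = -49/1980 - 37/3410 = -437/12276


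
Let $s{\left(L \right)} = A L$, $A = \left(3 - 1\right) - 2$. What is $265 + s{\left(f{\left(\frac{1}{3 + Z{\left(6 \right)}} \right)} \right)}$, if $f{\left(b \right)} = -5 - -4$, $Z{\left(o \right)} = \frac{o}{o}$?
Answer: $265$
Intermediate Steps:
$Z{\left(o \right)} = 1$
$A = 0$ ($A = 2 - 2 = 0$)
$f{\left(b \right)} = -1$ ($f{\left(b \right)} = -5 + 4 = -1$)
$s{\left(L \right)} = 0$ ($s{\left(L \right)} = 0 L = 0$)
$265 + s{\left(f{\left(\frac{1}{3 + Z{\left(6 \right)}} \right)} \right)} = 265 + 0 = 265$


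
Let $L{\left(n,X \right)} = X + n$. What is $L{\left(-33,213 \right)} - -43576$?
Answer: $43756$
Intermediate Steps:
$L{\left(-33,213 \right)} - -43576 = \left(213 - 33\right) - -43576 = 180 + 43576 = 43756$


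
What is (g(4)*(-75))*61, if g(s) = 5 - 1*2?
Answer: -13725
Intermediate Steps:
g(s) = 3 (g(s) = 5 - 2 = 3)
(g(4)*(-75))*61 = (3*(-75))*61 = -225*61 = -13725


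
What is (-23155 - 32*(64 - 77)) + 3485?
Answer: -19254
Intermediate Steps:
(-23155 - 32*(64 - 77)) + 3485 = (-23155 - 32*(-13)) + 3485 = (-23155 - 1*(-416)) + 3485 = (-23155 + 416) + 3485 = -22739 + 3485 = -19254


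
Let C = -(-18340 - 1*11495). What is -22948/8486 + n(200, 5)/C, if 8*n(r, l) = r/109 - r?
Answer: -276482046/102209627 ≈ -2.7050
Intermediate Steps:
n(r, l) = -27*r/218 (n(r, l) = (r/109 - r)/8 = (-108*r/109)/8 = -27*r/218)
C = 29835 (C = -(-18340 - 11495) = -1*(-29835) = 29835)
-22948/8486 + n(200, 5)/C = -22948/8486 - 27/218*200/29835 = -22948*1/8486 - 2700/109*1/29835 = -11474/4243 - 20/24089 = -276482046/102209627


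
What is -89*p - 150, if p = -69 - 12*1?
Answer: 7059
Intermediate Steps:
p = -81 (p = -69 - 12 = -81)
-89*p - 150 = -89*(-81) - 150 = 7209 - 150 = 7059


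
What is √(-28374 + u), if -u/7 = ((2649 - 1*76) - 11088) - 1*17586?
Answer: √154333 ≈ 392.85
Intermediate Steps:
u = 182707 (u = -7*(((2649 - 1*76) - 11088) - 1*17586) = -7*(((2649 - 76) - 11088) - 17586) = -7*((2573 - 11088) - 17586) = -7*(-8515 - 17586) = -7*(-26101) = 182707)
√(-28374 + u) = √(-28374 + 182707) = √154333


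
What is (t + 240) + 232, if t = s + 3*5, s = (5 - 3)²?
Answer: 491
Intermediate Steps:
s = 4 (s = 2² = 4)
t = 19 (t = 4 + 3*5 = 4 + 15 = 19)
(t + 240) + 232 = (19 + 240) + 232 = 259 + 232 = 491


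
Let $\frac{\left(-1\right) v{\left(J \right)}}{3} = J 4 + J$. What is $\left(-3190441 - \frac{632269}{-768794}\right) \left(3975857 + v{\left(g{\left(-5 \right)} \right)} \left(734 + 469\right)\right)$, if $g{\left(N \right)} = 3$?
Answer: $- \frac{4809582734414526985}{384397} \approx -1.2512 \cdot 10^{13}$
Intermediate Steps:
$v{\left(J \right)} = - 15 J$ ($v{\left(J \right)} = - 3 \left(J 4 + J\right) = - 3 \left(4 J + J\right) = - 3 \cdot 5 J = - 15 J$)
$\left(-3190441 - \frac{632269}{-768794}\right) \left(3975857 + v{\left(g{\left(-5 \right)} \right)} \left(734 + 469\right)\right) = \left(-3190441 - \frac{632269}{-768794}\right) \left(3975857 + \left(-15\right) 3 \left(734 + 469\right)\right) = \left(-3190441 - - \frac{632269}{768794}\right) \left(3975857 - 54135\right) = \left(-3190441 + \frac{632269}{768794}\right) \left(3975857 - 54135\right) = \left(- \frac{2452791265885}{768794}\right) 3921722 = - \frac{4809582734414526985}{384397}$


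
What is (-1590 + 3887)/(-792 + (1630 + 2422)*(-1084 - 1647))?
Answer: -2297/11066804 ≈ -0.00020756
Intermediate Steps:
(-1590 + 3887)/(-792 + (1630 + 2422)*(-1084 - 1647)) = 2297/(-792 + 4052*(-2731)) = 2297/(-792 - 11066012) = 2297/(-11066804) = 2297*(-1/11066804) = -2297/11066804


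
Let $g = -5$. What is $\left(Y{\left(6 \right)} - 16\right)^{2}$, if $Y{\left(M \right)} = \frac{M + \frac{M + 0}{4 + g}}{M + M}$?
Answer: $256$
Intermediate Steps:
$Y{\left(M \right)} = 0$ ($Y{\left(M \right)} = \frac{M + \frac{M + 0}{4 - 5}}{M + M} = \frac{M + \frac{M}{-1}}{2 M} = \left(M + M \left(-1\right)\right) \frac{1}{2 M} = \left(M - M\right) \frac{1}{2 M} = 0 \frac{1}{2 M} = 0$)
$\left(Y{\left(6 \right)} - 16\right)^{2} = \left(0 - 16\right)^{2} = \left(-16\right)^{2} = 256$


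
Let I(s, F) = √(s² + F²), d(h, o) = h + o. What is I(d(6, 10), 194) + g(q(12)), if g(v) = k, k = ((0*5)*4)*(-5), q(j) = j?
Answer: 2*√9473 ≈ 194.66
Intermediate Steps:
k = 0 (k = (0*4)*(-5) = 0*(-5) = 0)
g(v) = 0
I(s, F) = √(F² + s²)
I(d(6, 10), 194) + g(q(12)) = √(194² + (6 + 10)²) + 0 = √(37636 + 16²) + 0 = √(37636 + 256) + 0 = √37892 + 0 = 2*√9473 + 0 = 2*√9473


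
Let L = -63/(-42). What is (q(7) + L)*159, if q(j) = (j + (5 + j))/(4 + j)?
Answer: 11289/22 ≈ 513.14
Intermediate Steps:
L = 3/2 (L = -63*(-1/42) = 3/2 ≈ 1.5000)
q(j) = (5 + 2*j)/(4 + j)
(q(7) + L)*159 = ((5 + 2*7)/(4 + 7) + 3/2)*159 = ((5 + 14)/11 + 3/2)*159 = ((1/11)*19 + 3/2)*159 = (19/11 + 3/2)*159 = (71/22)*159 = 11289/22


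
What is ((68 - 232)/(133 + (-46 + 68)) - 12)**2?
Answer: 4096576/24025 ≈ 170.51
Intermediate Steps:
((68 - 232)/(133 + (-46 + 68)) - 12)**2 = (-164/(133 + 22) - 12)**2 = (-164/155 - 12)**2 = (-2024/155)**2 = 4096576/24025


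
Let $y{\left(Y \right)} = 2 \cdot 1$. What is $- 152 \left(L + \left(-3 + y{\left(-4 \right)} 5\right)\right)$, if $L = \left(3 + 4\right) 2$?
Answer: $-3192$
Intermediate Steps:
$y{\left(Y \right)} = 2$
$L = 14$ ($L = 7 \cdot 2 = 14$)
$- 152 \left(L + \left(-3 + y{\left(-4 \right)} 5\right)\right) = - 152 \left(14 + \left(-3 + 2 \cdot 5\right)\right) = - 152 \left(14 + \left(-3 + 10\right)\right) = - 152 \left(14 + 7\right) = \left(-152\right) 21 = -3192$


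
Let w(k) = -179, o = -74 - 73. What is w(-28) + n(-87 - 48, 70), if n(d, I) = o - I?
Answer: -396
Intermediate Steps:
o = -147
n(d, I) = -147 - I
w(-28) + n(-87 - 48, 70) = -179 + (-147 - 1*70) = -179 + (-147 - 70) = -179 - 217 = -396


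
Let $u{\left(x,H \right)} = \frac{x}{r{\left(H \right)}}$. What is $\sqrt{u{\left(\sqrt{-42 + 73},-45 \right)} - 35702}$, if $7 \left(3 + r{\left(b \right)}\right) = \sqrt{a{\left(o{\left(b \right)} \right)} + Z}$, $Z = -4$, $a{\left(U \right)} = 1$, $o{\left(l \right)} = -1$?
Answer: $\sqrt{\frac{749742 + 7 \sqrt{31} - 35702 i \sqrt{3}}{-21 + i \sqrt{3}}} \approx 0.0004 - 188.95 i$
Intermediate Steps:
$r{\left(b \right)} = -3 + \frac{i \sqrt{3}}{7}$ ($r{\left(b \right)} = -3 + \frac{\sqrt{1 - 4}}{7} = -3 + \frac{\sqrt{-3}}{7} = -3 + \frac{i \sqrt{3}}{7}$)
$u{\left(x,H \right)} = \frac{x}{-3 + \frac{i \sqrt{3}}{7}}$
$\sqrt{u{\left(\sqrt{-42 + 73},-45 \right)} - 35702} = \sqrt{\left(- \frac{49 \sqrt{-42 + 73}}{148} - \frac{7 i \sqrt{-42 + 73} \sqrt{3}}{444}\right) - 35702} = \sqrt{\left(- \frac{49 \sqrt{31}}{148} - \frac{7 i \sqrt{31} \sqrt{3}}{444}\right) - 35702} = \sqrt{\left(- \frac{49 \sqrt{31}}{148} - \frac{7 i \sqrt{93}}{444}\right) - 35702} = \sqrt{-35702 - \frac{49 \sqrt{31}}{148} - \frac{7 i \sqrt{93}}{444}}$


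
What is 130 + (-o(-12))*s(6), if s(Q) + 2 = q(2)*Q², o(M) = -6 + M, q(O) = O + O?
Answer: 2686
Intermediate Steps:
q(O) = 2*O
s(Q) = -2 + 4*Q² (s(Q) = -2 + (2*2)*Q² = -2 + 4*Q²)
130 + (-o(-12))*s(6) = 130 + (-(-6 - 12))*(-2 + 4*6²) = 130 + (-1*(-18))*(-2 + 4*36) = 130 + 18*(-2 + 144) = 130 + 18*142 = 130 + 2556 = 2686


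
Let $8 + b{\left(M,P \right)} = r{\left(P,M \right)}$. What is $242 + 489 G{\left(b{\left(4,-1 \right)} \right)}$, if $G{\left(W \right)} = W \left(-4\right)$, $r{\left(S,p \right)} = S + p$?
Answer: $10022$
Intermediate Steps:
$b{\left(M,P \right)} = -8 + M + P$ ($b{\left(M,P \right)} = -8 + \left(P + M\right) = -8 + \left(M + P\right) = -8 + M + P$)
$G{\left(W \right)} = - 4 W$
$242 + 489 G{\left(b{\left(4,-1 \right)} \right)} = 242 + 489 \left(- 4 \left(-8 + 4 - 1\right)\right) = 242 + 489 \left(\left(-4\right) \left(-5\right)\right) = 242 + 489 \cdot 20 = 242 + 9780 = 10022$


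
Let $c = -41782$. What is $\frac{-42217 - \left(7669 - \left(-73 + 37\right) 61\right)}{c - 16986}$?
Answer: $\frac{26041}{29384} \approx 0.88623$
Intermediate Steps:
$\frac{-42217 - \left(7669 - \left(-73 + 37\right) 61\right)}{c - 16986} = \frac{-42217 - \left(7669 - \left(-73 + 37\right) 61\right)}{-41782 - 16986} = \frac{-42217 - 9865}{-58768} = \left(-42217 - 9865\right) \left(- \frac{1}{58768}\right) = \left(-52082\right) \left(- \frac{1}{58768}\right) = \frac{26041}{29384}$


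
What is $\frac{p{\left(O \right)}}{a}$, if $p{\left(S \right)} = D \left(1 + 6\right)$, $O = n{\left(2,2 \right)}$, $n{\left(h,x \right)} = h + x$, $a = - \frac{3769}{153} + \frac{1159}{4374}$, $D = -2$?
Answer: $\frac{1041012}{1812031} \approx 0.5745$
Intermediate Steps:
$a = - \frac{1812031}{74358}$ ($a = \left(-3769\right) \frac{1}{153} + 1159 \cdot \frac{1}{4374} = - \frac{3769}{153} + \frac{1159}{4374} = - \frac{1812031}{74358} \approx -24.369$)
$O = 4$ ($O = 2 + 2 = 4$)
$p{\left(S \right)} = -14$ ($p{\left(S \right)} = - 2 \left(1 + 6\right) = \left(-2\right) 7 = -14$)
$\frac{p{\left(O \right)}}{a} = - \frac{14}{- \frac{1812031}{74358}} = \left(-14\right) \left(- \frac{74358}{1812031}\right) = \frac{1041012}{1812031}$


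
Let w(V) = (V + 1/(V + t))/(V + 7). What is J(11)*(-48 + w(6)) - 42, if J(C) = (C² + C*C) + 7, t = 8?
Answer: -2161743/182 ≈ -11878.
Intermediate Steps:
J(C) = 7 + 2*C² (J(C) = (C² + C²) + 7 = 2*C² + 7 = 7 + 2*C²)
w(V) = (V + 1/(8 + V))/(7 + V) (w(V) = (V + 1/(V + 8))/(V + 7) = (V + 1/(8 + V))/(7 + V))
J(11)*(-48 + w(6)) - 42 = (7 + 2*11²)*(-48 + (1 + 6² + 8*6)/(56 + 6² + 15*6)) - 42 = (7 + 2*121)*(-48 + (1 + 36 + 48)/(56 + 36 + 90)) - 42 = (7 + 242)*(-48 + 85/182) - 42 = 249*(-48 + (1/182)*85) - 42 = 249*(-48 + 85/182) - 42 = 249*(-8651/182) - 42 = -2154099/182 - 42 = -2161743/182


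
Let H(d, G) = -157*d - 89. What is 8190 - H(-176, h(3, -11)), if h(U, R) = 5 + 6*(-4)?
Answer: -19353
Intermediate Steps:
h(U, R) = -19 (h(U, R) = 5 - 24 = -19)
H(d, G) = -89 - 157*d
8190 - H(-176, h(3, -11)) = 8190 - (-89 - 157*(-176)) = 8190 - (-89 + 27632) = 8190 - 1*27543 = 8190 - 27543 = -19353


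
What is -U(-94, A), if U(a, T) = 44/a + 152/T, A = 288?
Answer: -101/1692 ≈ -0.059693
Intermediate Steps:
-U(-94, A) = -(44/(-94) + 152/288) = -(44*(-1/94) + 152*(1/288)) = -(-22/47 + 19/36) = -1*101/1692 = -101/1692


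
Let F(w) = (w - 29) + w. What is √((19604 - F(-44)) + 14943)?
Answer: 2*√8666 ≈ 186.18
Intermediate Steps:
F(w) = -29 + 2*w (F(w) = (-29 + w) + w = -29 + 2*w)
√((19604 - F(-44)) + 14943) = √((19604 - (-29 + 2*(-44))) + 14943) = √((19604 - (-29 - 88)) + 14943) = √((19604 - 1*(-117)) + 14943) = √((19604 + 117) + 14943) = √(19721 + 14943) = √34664 = 2*√8666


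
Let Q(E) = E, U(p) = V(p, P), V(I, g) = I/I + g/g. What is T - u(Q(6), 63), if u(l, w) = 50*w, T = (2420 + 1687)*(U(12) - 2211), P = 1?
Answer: -9075513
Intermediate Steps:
V(I, g) = 2 (V(I, g) = 1 + 1 = 2)
U(p) = 2
T = -9072363 (T = (2420 + 1687)*(2 - 2211) = 4107*(-2209) = -9072363)
T - u(Q(6), 63) = -9072363 - 50*63 = -9072363 - 1*3150 = -9072363 - 3150 = -9075513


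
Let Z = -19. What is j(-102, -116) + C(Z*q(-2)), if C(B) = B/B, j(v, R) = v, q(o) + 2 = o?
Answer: -101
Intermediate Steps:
q(o) = -2 + o
C(B) = 1
j(-102, -116) + C(Z*q(-2)) = -102 + 1 = -101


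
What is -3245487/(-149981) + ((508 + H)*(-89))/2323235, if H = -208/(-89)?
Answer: 1506643370685/69688221707 ≈ 21.620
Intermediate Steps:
H = 208/89 (H = -208*(-1/89) = 208/89 ≈ 2.3371)
-3245487/(-149981) + ((508 + H)*(-89))/2323235 = -3245487/(-149981) + ((508 + 208/89)*(-89))/2323235 = -3245487*(-1/149981) + ((45420/89)*(-89))*(1/2323235) = 3245487/149981 - 45420*1/2323235 = 3245487/149981 - 9084/464647 = 1506643370685/69688221707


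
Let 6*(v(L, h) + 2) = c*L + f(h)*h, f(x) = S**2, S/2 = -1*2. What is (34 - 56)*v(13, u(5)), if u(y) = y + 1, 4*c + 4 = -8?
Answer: -165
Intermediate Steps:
c = -3 (c = -1 + (1/4)*(-8) = -1 - 2 = -3)
S = -4 (S = 2*(-1*2) = 2*(-2) = -4)
f(x) = 16 (f(x) = (-4)**2 = 16)
u(y) = 1 + y
v(L, h) = -2 - L/2 + 8*h/3 (v(L, h) = -2 + (-3*L + 16*h)/6 = -2 + (-L/2 + 8*h/3) = -2 - L/2 + 8*h/3)
(34 - 56)*v(13, u(5)) = (34 - 56)*(-2 - 1/2*13 + 8*(1 + 5)/3) = -22*(-2 - 13/2 + (8/3)*6) = -22*(-2 - 13/2 + 16) = -22*15/2 = -165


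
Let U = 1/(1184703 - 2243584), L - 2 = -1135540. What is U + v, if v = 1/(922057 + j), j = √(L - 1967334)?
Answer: 126156424096/900252381880658601 - 2*I*√775718/850192214121 ≈ 1.4013e-7 - 2.0719e-9*I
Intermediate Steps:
L = -1135538 (L = 2 - 1135540 = -1135538)
j = 2*I*√775718 (j = √(-1135538 - 1967334) = √(-3102872) = 2*I*√775718 ≈ 1761.5*I)
v = 1/(922057 + 2*I*√775718) ≈ 1.0845e-6 - 2.072e-9*I
U = -1/1058881 (U = 1/(-1058881) = -1/1058881 ≈ -9.4439e-7)
U + v = -1/1058881 + (922057/850192214121 - 2*I*√775718/850192214121) = 126156424096/900252381880658601 - 2*I*√775718/850192214121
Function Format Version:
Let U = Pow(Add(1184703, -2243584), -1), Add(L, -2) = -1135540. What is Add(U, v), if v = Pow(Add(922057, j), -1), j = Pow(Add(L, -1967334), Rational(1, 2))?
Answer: Add(Rational(126156424096, 900252381880658601), Mul(Rational(-2, 850192214121), I, Pow(775718, Rational(1, 2)))) ≈ Add(1.4013e-7, Mul(-2.0719e-9, I))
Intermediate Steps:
L = -1135538 (L = Add(2, -1135540) = -1135538)
j = Mul(2, I, Pow(775718, Rational(1, 2))) (j = Pow(Add(-1135538, -1967334), Rational(1, 2)) = Pow(-3102872, Rational(1, 2)) = Mul(2, I, Pow(775718, Rational(1, 2))) ≈ Mul(1761.5, I))
v = Pow(Add(922057, Mul(2, I, Pow(775718, Rational(1, 2)))), -1) ≈ Add(1.0845e-6, Mul(-2.072e-9, I))
U = Rational(-1, 1058881) (U = Pow(-1058881, -1) = Rational(-1, 1058881) ≈ -9.4439e-7)
Add(U, v) = Add(Rational(-1, 1058881), Add(Rational(922057, 850192214121), Mul(Rational(-2, 850192214121), I, Pow(775718, Rational(1, 2))))) = Add(Rational(126156424096, 900252381880658601), Mul(Rational(-2, 850192214121), I, Pow(775718, Rational(1, 2))))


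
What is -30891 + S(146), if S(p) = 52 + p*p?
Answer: -9523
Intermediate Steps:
S(p) = 52 + p²
-30891 + S(146) = -30891 + (52 + 146²) = -30891 + (52 + 21316) = -30891 + 21368 = -9523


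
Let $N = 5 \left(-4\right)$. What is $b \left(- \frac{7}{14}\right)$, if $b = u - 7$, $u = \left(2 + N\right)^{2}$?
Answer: $- \frac{317}{2} \approx -158.5$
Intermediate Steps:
$N = -20$
$u = 324$ ($u = \left(2 - 20\right)^{2} = \left(-18\right)^{2} = 324$)
$b = 317$ ($b = 324 - 7 = 317$)
$b \left(- \frac{7}{14}\right) = 317 \left(- \frac{7}{14}\right) = 317 \left(\left(-7\right) \frac{1}{14}\right) = 317 \left(- \frac{1}{2}\right) = - \frac{317}{2}$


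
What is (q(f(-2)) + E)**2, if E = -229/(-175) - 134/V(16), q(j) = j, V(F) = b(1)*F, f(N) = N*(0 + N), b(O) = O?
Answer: 18429849/1960000 ≈ 9.4030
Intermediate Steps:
f(N) = N**2 (f(N) = N*N = N**2)
V(F) = F (V(F) = 1*F = F)
E = -9893/1400 (E = -229/(-175) - 134/16 = -229*(-1/175) - 134*1/16 = 229/175 - 67/8 = -9893/1400 ≈ -7.0664)
(q(f(-2)) + E)**2 = ((-2)**2 - 9893/1400)**2 = (4 - 9893/1400)**2 = (-4293/1400)**2 = 18429849/1960000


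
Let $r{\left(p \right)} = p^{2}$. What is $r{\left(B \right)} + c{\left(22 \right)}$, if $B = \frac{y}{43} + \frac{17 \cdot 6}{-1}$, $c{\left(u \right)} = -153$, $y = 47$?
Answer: $\frac{18544024}{1849} \approx 10029.0$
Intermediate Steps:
$B = - \frac{4339}{43}$ ($B = \frac{47}{43} + \frac{17 \cdot 6}{-1} = 47 \cdot \frac{1}{43} + 102 \left(-1\right) = \frac{47}{43} - 102 = - \frac{4339}{43} \approx -100.91$)
$r{\left(B \right)} + c{\left(22 \right)} = \left(- \frac{4339}{43}\right)^{2} - 153 = \frac{18826921}{1849} - 153 = \frac{18544024}{1849}$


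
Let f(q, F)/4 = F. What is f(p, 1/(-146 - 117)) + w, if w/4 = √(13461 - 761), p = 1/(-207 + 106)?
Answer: -4/263 + 40*√127 ≈ 450.76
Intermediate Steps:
p = -1/101 (p = 1/(-101) = -1/101 ≈ -0.0099010)
f(q, F) = 4*F
w = 40*√127 (w = 4*√(13461 - 761) = 4*√12700 = 4*(10*√127) = 40*√127 ≈ 450.78)
f(p, 1/(-146 - 117)) + w = 4/(-146 - 117) + 40*√127 = 4/(-263) + 40*√127 = 4*(-1/263) + 40*√127 = -4/263 + 40*√127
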